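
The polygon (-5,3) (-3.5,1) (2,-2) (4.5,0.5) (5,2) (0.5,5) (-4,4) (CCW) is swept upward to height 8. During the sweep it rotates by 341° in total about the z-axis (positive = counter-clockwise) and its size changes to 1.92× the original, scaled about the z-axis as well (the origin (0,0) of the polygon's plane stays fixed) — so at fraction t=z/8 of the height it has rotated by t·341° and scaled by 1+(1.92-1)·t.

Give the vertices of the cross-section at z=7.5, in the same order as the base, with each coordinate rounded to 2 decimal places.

t = z/height = 7.5/8 = 0.9375
s = 1 + (scale-1)·z/height = 1 + (1.92-1)·7.5/8 = 1.862500
θ = twist·z/height = 341°·7.5/8 = 319.6875° = 5.579599 rad
cos θ = 0.762527, sin θ = -0.646956 (intermediates below are computed at full precision and shown rounded to 5 d.p.)
v1: (-5,3) → rotate → (-1.87177,5.52236) → ×s → (-3.48617,10.28540) → (-3.49,10.29)
v2: (-3.5,1) → rotate → (-2.02189,3.02687) → ×s → (-3.76577,5.63755) → (-3.77,5.64)
v3: (2,-2) → rotate → (0.23114,-2.81897) → ×s → (0.43050,-5.25033) → (0.43,-5.25)
v4: (4.5,0.5) → rotate → (3.75485,-2.53004) → ×s → (6.99341,-4.71220) → (6.99,-4.71)
v5: (5,2) → rotate → (5.10655,-1.70973) → ×s → (9.51095,-3.18437) → (9.51,-3.18)
v6: (0.5,5) → rotate → (3.61604,3.48916) → ×s → (6.73488,6.49856) → (6.73,6.50)
v7: (-4,4) → rotate → (-0.46228,5.63793) → ×s → (-0.86100,10.50065) → (-0.86,10.50)

Cross-section at z=7.5: (-3.49,10.29) (-3.77,5.64) (0.43,-5.25) (6.99,-4.71) (9.51,-3.18) (6.73,6.50) (-0.86,10.50)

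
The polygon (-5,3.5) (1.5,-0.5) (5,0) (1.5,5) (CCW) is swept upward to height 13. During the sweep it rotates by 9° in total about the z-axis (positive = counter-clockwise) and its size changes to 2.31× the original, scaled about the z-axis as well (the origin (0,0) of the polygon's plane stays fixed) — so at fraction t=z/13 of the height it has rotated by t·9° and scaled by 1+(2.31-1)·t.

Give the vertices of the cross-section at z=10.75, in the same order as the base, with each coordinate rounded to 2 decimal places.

Cross-section at z=10.75: (-11.27,5.88) (3.23,-0.63) (10.33,1.35) (1.75,10.73)

t = z/height = 10.75/13 = 0.826923
s = 1 + (scale-1)·z/height = 1 + (2.31-1)·10.75/13 = 2.083269
θ = twist·z/height = 9°·10.75/13 = 7.4423° = 0.129893 rad
cos θ = 0.991576, sin θ = 0.129528 (intermediates below are computed at full precision and shown rounded to 5 d.p.)
v1: (-5,3.5) → rotate → (-5.41123,2.82288) → ×s → (-11.27304,5.88081) → (-11.27,5.88)
v2: (1.5,-0.5) → rotate → (1.55213,-0.30150) → ×s → (3.23350,-0.62810) → (3.23,-0.63)
v3: (5,0) → rotate → (4.95788,0.64764) → ×s → (10.32860,1.34921) → (10.33,1.35)
v4: (1.5,5) → rotate → (0.83972,5.15217) → ×s → (1.74937,10.73336) → (1.75,10.73)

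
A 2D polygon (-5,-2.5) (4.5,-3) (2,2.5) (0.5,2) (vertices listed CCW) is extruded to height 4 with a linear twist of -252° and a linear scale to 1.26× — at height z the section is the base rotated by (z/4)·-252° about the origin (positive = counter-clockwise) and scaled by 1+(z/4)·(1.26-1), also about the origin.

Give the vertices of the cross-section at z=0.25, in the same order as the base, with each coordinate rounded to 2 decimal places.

t = z/height = 0.25/4 = 0.0625
s = 1 + (scale-1)·z/height = 1 + (1.26-1)·0.25/4 = 1.016250
θ = twist·z/height = -252°·0.25/4 = -15.7500° = -0.274889 rad
cos θ = 0.962455, sin θ = -0.271440 (intermediates below are computed at full precision and shown rounded to 5 d.p.)
v1: (-5,-2.5) → rotate → (-5.49088,-1.04894) → ×s → (-5.58010,-1.06598) → (-5.58,-1.07)
v2: (4.5,-3) → rotate → (3.51673,-4.10885) → ×s → (3.57387,-4.17562) → (3.57,-4.18)
v3: (2,2.5) → rotate → (2.60351,1.86326) → ×s → (2.64582,1.89354) → (2.65,1.89)
v4: (0.5,2) → rotate → (1.02411,1.78919) → ×s → (1.04075,1.81826) → (1.04,1.82)

Cross-section at z=0.25: (-5.58,-1.07) (3.57,-4.18) (2.65,1.89) (1.04,1.82)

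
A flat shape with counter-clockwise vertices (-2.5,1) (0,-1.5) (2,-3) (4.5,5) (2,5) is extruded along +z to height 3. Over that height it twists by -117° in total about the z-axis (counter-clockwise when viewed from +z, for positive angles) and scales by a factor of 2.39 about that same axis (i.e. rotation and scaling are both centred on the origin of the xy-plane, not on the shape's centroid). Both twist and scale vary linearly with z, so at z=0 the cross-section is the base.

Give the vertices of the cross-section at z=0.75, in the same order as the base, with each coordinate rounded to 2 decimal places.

t = z/height = 0.75/3 = 0.25
s = 1 + (scale-1)·z/height = 1 + (2.39-1)·0.75/3 = 1.347500
θ = twist·z/height = -117°·0.75/3 = -29.2500° = -0.510509 rad
cos θ = 0.872496, sin θ = -0.488621 (intermediates below are computed at full precision and shown rounded to 5 d.p.)
v1: (-2.5,1) → rotate → (-1.69262,2.09405) → ×s → (-2.28080,2.82173) → (-2.28,2.82)
v2: (0,-1.5) → rotate → (-0.73293,-1.30874) → ×s → (-0.98763,-1.76353) → (-0.99,-1.76)
v3: (2,-3) → rotate → (0.27913,-3.59473) → ×s → (0.37613,-4.84390) → (0.38,-4.84)
v4: (4.5,5) → rotate → (6.36934,2.16368) → ×s → (8.58268,2.91556) → (8.58,2.92)
v5: (2,5) → rotate → (4.18810,3.38524) → ×s → (5.64346,4.56161) → (5.64,4.56)

Cross-section at z=0.75: (-2.28,2.82) (-0.99,-1.76) (0.38,-4.84) (8.58,2.92) (5.64,4.56)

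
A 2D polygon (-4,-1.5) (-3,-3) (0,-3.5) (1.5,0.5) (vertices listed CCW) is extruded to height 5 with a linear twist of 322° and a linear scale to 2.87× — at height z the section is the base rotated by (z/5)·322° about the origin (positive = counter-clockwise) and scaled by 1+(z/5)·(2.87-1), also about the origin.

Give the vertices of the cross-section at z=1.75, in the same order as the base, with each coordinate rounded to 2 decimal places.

t = z/height = 1.75/5 = 0.35
s = 1 + (scale-1)·z/height = 1 + (2.87-1)·1.75/5 = 1.654500
θ = twist·z/height = 322°·1.75/5 = 112.7000° = 1.966986 rad
cos θ = -0.385906, sin θ = 0.922538 (intermediates below are computed at full precision and shown rounded to 5 d.p.)
v1: (-4,-1.5) → rotate → (2.92743,-3.11129) → ×s → (4.84344,-5.14763) → (4.84,-5.15)
v2: (-3,-3) → rotate → (3.92533,-1.60990) → ×s → (6.49446,-2.66357) → (6.49,-2.66)
v3: (0,-3.5) → rotate → (3.22888,1.35067) → ×s → (5.34219,2.23469) → (5.34,2.23)
v4: (1.5,0.5) → rotate → (-1.04013,1.19085) → ×s → (-1.72089,1.97027) → (-1.72,1.97)

Cross-section at z=1.75: (4.84,-5.15) (6.49,-2.66) (5.34,2.23) (-1.72,1.97)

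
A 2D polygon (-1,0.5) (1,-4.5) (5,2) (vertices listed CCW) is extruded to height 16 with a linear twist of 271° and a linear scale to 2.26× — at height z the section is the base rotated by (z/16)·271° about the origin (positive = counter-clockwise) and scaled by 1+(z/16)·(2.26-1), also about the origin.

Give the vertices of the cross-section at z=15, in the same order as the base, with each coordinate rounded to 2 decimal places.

Cross-section at z=15: (1.65,1.80) (-10.04,0.60) (1.20,-11.68)

t = z/height = 15/16 = 0.9375
s = 1 + (scale-1)·z/height = 1 + (2.26-1)·15/16 = 2.181250
θ = twist·z/height = 271°·15/16 = 254.0625° = 4.434227 rad
cos θ = -0.274589, sin θ = -0.961562 (intermediates below are computed at full precision and shown rounded to 5 d.p.)
v1: (-1,0.5) → rotate → (0.75537,0.82427) → ×s → (1.64765,1.79793) → (1.65,1.80)
v2: (1,-4.5) → rotate → (-4.60162,0.27409) → ×s → (-10.03728,0.59785) → (-10.04,0.60)
v3: (5,2) → rotate → (0.55018,-5.35699) → ×s → (1.20008,-11.68493) → (1.20,-11.68)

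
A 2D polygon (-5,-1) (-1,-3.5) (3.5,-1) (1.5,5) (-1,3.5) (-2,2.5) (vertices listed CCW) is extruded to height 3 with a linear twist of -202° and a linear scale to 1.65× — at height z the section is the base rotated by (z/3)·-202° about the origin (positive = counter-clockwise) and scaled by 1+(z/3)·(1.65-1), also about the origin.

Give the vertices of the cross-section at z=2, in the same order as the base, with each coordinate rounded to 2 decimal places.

t = z/height = 2/3 = 0.666667
s = 1 + (scale-1)·z/height = 1 + (1.65-1)·2/3 = 1.433333
θ = twist·z/height = -202°·2/3 = -134.6667° = -2.350377 rad
cos θ = -0.702981, sin θ = -0.711209 (intermediates below are computed at full precision and shown rounded to 5 d.p.)
v1: (-5,-1) → rotate → (2.80370,4.25902) → ×s → (4.01863,6.10460) → (4.02,6.10)
v2: (-1,-3.5) → rotate → (-1.78625,3.17164) → ×s → (-2.56029,4.54602) → (-2.56,4.55)
v3: (3.5,-1) → rotate → (-3.17164,-1.78625) → ×s → (-4.54602,-2.56029) → (-4.55,-2.56)
v4: (1.5,5) → rotate → (2.50157,-4.58172) → ×s → (3.58559,-6.56713) → (3.59,-6.57)
v5: (-1,3.5) → rotate → (3.19221,-1.74923) → ×s → (4.57550,-2.50722) → (4.58,-2.51)
v6: (-2,2.5) → rotate → (3.18398,-0.33504) → ×s → (4.56371,-0.48022) → (4.56,-0.48)

Cross-section at z=2: (4.02,6.10) (-2.56,4.55) (-4.55,-2.56) (3.59,-6.57) (4.58,-2.51) (4.56,-0.48)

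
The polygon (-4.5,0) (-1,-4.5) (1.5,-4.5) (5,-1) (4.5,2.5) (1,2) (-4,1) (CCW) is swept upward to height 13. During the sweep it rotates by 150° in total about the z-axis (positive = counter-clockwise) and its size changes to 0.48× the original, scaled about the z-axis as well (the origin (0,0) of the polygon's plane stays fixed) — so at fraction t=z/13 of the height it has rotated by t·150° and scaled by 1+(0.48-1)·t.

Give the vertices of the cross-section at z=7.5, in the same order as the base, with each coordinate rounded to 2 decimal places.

Cross-section at z=7.5: (-0.19,-3.14) (3.10,-0.89) (3.21,0.86) (0.91,3.45) (-1.56,3.25) (-1.36,0.78) (-0.87,-2.75)

t = z/height = 7.5/13 = 0.576923
s = 1 + (scale-1)·z/height = 1 + (0.48-1)·7.5/13 = 0.700000
θ = twist·z/height = 150°·7.5/13 = 86.5385° = 1.510381 rad
cos θ = 0.060378, sin θ = 0.998176 (intermediates below are computed at full precision and shown rounded to 5 d.p.)
v1: (-4.5,0) → rotate → (-0.27170,-4.49179) → ×s → (-0.19019,-3.14425) → (-0.19,-3.14)
v2: (-1,-4.5) → rotate → (4.43141,-1.26988) → ×s → (3.10199,-0.88892) → (3.10,-0.89)
v3: (1.5,-4.5) → rotate → (4.58236,1.22556) → ×s → (3.20765,0.85789) → (3.21,0.86)
v4: (5,-1) → rotate → (1.30007,4.93050) → ×s → (0.91005,3.45135) → (0.91,3.45)
v5: (4.5,2.5) → rotate → (-2.22374,4.64274) → ×s → (-1.55661,3.24992) → (-1.56,3.25)
v6: (1,2) → rotate → (-1.93597,1.11893) → ×s → (-1.35518,0.78325) → (-1.36,0.78)
v7: (-4,1) → rotate → (-1.23969,-3.93232) → ×s → (-0.86778,-2.75263) → (-0.87,-2.75)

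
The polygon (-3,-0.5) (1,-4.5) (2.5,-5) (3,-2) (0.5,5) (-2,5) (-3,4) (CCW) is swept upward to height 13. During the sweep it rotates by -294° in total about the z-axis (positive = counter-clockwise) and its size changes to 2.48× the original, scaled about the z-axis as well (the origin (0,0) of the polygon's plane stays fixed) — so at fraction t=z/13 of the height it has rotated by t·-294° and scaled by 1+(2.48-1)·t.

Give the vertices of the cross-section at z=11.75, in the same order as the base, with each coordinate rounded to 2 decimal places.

t = z/height = 11.75/13 = 0.903846
s = 1 + (scale-1)·z/height = 1 + (2.48-1)·11.75/13 = 2.337692
θ = twist·z/height = -294°·11.75/13 = -265.7308° = -4.637877 rad
cos θ = -0.074443, sin θ = 0.997225 (intermediates below are computed at full precision and shown rounded to 5 d.p.)
v1: (-3,-0.5) → rotate → (0.72194,-2.95445) → ×s → (1.68768,-6.90660) → (1.69,-6.91)
v2: (1,-4.5) → rotate → (4.41307,1.33222) → ×s → (10.31640,3.11432) → (10.32,3.11)
v3: (2.5,-5) → rotate → (4.80002,2.86528) → ×s → (11.22097,6.69814) → (11.22,6.70)
v4: (3,-2) → rotate → (1.77112,3.14056) → ×s → (4.14034,7.34167) → (4.14,7.34)
v5: (0.5,5) → rotate → (-5.02335,0.12640) → ×s → (-11.74304,0.29548) → (-11.74,0.30)
v6: (-2,5) → rotate → (-4.83724,-2.36667) → ×s → (-11.30798,-5.53254) → (-11.31,-5.53)
v7: (-3,4) → rotate → (-3.76557,-3.28945) → ×s → (-8.80275,-7.68972) → (-8.80,-7.69)

Cross-section at z=11.75: (1.69,-6.91) (10.32,3.11) (11.22,6.70) (4.14,7.34) (-11.74,0.30) (-11.31,-5.53) (-8.80,-7.69)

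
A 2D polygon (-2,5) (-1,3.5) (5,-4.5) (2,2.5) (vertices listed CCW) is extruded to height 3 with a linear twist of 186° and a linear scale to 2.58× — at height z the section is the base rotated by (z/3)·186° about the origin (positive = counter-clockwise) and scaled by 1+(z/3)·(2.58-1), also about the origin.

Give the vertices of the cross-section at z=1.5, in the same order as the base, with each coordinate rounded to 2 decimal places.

Cross-section at z=1.5: (-8.75,-4.04) (-6.16,-2.12) (7.58,9.36) (-4.66,3.34)

t = z/height = 1.5/3 = 0.5
s = 1 + (scale-1)·z/height = 1 + (2.58-1)·1.5/3 = 1.790000
θ = twist·z/height = 186°·1.5/3 = 93.0000° = 1.623156 rad
cos θ = -0.052336, sin θ = 0.998630 (intermediates below are computed at full precision and shown rounded to 5 d.p.)
v1: (-2,5) → rotate → (-4.88848,-2.25894) → ×s → (-8.75037,-4.04350) → (-8.75,-4.04)
v2: (-1,3.5) → rotate → (-3.44287,-1.18181) → ×s → (-6.16273,-2.11543) → (-6.16,-2.12)
v3: (5,-4.5) → rotate → (4.23215,5.22866) → ×s → (7.57555,9.35930) → (7.58,9.36)
v4: (2,2.5) → rotate → (-2.60125,1.86642) → ×s → (-4.65623,3.34089) → (-4.66,3.34)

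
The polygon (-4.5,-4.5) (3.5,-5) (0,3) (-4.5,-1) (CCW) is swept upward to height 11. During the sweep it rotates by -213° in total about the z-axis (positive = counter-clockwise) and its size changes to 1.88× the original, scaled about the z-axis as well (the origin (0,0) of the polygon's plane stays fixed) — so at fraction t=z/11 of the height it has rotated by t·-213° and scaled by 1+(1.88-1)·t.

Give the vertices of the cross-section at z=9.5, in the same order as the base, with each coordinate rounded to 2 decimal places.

t = z/height = 9.5/11 = 0.863636
s = 1 + (scale-1)·z/height = 1 + (1.88-1)·9.5/11 = 1.760000
θ = twist·z/height = -213°·9.5/11 = -183.9545° = -3.210612 rad
cos θ = -0.997619, sin θ = 0.068965 (intermediates below are computed at full precision and shown rounded to 5 d.p.)
v1: (-4.5,-4.5) → rotate → (4.79963,4.17894) → ×s → (8.44735,7.35494) → (8.45,7.35)
v2: (3.5,-5) → rotate → (-3.14684,5.22947) → ×s → (-5.53844,9.20387) → (-5.54,9.20)
v3: (0,3) → rotate → (-0.20690,-2.99286) → ×s → (-0.36414,-5.26743) → (-0.36,-5.27)
v4: (-4.5,-1) → rotate → (4.55825,0.68728) → ×s → (8.02252,1.20961) → (8.02,1.21)

Cross-section at z=9.5: (8.45,7.35) (-5.54,9.20) (-0.36,-5.27) (8.02,1.21)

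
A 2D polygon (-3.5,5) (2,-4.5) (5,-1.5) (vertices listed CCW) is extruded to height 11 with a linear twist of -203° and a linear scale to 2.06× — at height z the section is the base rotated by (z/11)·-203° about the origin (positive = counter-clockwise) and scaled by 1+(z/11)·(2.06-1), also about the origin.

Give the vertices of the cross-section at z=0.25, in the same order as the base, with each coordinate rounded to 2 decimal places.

Cross-section at z=0.25: (-3.16,5.39) (1.67,-4.76) (4.98,-1.94)

t = z/height = 0.25/11 = 0.0227273
s = 1 + (scale-1)·z/height = 1 + (2.06-1)·0.25/11 = 1.024091
θ = twist·z/height = -203°·0.25/11 = -4.6136° = -0.080523 rad
cos θ = 0.996760, sin θ = -0.080436 (intermediates below are computed at full precision and shown rounded to 5 d.p.)
v1: (-3.5,5) → rotate → (-3.08648,5.26533) → ×s → (-3.16083,5.39217) → (-3.16,5.39)
v2: (2,-4.5) → rotate → (1.63156,-4.64629) → ×s → (1.67086,-4.75822) → (1.67,-4.76)
v3: (5,-1.5) → rotate → (4.86314,-1.89732) → ×s → (4.98030,-1.94303) → (4.98,-1.94)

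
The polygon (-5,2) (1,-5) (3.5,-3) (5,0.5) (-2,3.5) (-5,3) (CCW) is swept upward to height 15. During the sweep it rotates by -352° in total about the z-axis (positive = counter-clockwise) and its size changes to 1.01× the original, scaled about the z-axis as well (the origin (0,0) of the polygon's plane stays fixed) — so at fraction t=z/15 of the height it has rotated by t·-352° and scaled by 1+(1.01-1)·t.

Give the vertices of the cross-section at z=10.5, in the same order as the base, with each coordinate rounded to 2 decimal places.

Cross-section at z=10.5: (0.17,-5.42) (4.21,2.94) (1.36,4.44) (-2.48,4.41) (-2.42,-3.26) (-0.75,-5.82)

t = z/height = 10.5/15 = 0.7
s = 1 + (scale-1)·z/height = 1 + (1.01-1)·10.5/15 = 1.007000
θ = twist·z/height = -352°·10.5/15 = -246.4000° = -4.300491 rad
cos θ = -0.400349, sin θ = 0.916363 (intermediates below are computed at full precision and shown rounded to 5 d.p.)
v1: (-5,2) → rotate → (0.16902,-5.38251) → ×s → (0.17020,-5.42019) → (0.17,-5.42)
v2: (1,-5) → rotate → (4.18146,2.91811) → ×s → (4.21073,2.93853) → (4.21,2.94)
v3: (3.5,-3) → rotate → (1.34787,4.40832) → ×s → (1.35730,4.43917) → (1.36,4.44)
v4: (5,0.5) → rotate → (-2.45993,4.38164) → ×s → (-2.47715,4.41231) → (-2.48,4.41)
v5: (-2,3.5) → rotate → (-2.40657,-3.23395) → ×s → (-2.42342,-3.25658) → (-2.42,-3.26)
v6: (-5,3) → rotate → (-0.74734,-5.78286) → ×s → (-0.75257,-5.82334) → (-0.75,-5.82)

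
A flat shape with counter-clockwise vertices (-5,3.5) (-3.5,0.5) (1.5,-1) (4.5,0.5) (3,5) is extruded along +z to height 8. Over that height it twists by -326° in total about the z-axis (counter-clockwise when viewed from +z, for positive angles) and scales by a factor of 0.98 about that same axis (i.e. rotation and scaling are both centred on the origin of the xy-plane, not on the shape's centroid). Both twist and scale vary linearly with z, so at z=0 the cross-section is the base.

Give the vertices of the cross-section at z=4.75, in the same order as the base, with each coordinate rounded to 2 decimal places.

t = z/height = 4.75/8 = 0.59375
s = 1 + (scale-1)·z/height = 1 + (0.98-1)·4.75/8 = 0.988125
θ = twist·z/height = -326°·4.75/8 = -193.5625° = -3.378303 rad
cos θ = -0.972115, sin θ = 0.234506 (intermediates below are computed at full precision and shown rounded to 5 d.p.)
v1: (-5,3.5) → rotate → (4.03980,-4.57493) → ×s → (3.99183,-4.52060) → (3.99,-4.52)
v2: (-3.5,0.5) → rotate → (3.28515,-1.30683) → ×s → (3.24614,-1.29131) → (3.25,-1.29)
v3: (1.5,-1) → rotate → (-1.22367,1.32387) → ×s → (-1.20914,1.30815) → (-1.21,1.31)
v4: (4.5,0.5) → rotate → (-4.49177,0.56922) → ×s → (-4.43843,0.56246) → (-4.44,0.56)
v5: (3,5) → rotate → (-4.08887,-4.15706) → ×s → (-4.04032,-4.10769) → (-4.04,-4.11)

Cross-section at z=4.75: (3.99,-4.52) (3.25,-1.29) (-1.21,1.31) (-4.44,0.56) (-4.04,-4.11)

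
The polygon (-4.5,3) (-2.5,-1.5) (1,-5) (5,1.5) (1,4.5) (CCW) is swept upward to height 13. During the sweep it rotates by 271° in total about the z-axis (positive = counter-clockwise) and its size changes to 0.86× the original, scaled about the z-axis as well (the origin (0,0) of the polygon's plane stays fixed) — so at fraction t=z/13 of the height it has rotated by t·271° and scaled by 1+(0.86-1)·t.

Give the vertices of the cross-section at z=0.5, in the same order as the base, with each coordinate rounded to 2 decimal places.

Cross-section at z=0.5: (-4.94,2.12) (-2.18,-1.92) (1.88,-4.71) (4.62,2.37) (0.17,4.58)

t = z/height = 0.5/13 = 0.0384615
s = 1 + (scale-1)·z/height = 1 + (0.86-1)·0.5/13 = 0.994615
θ = twist·z/height = 271°·0.5/13 = 10.4231° = 0.181917 rad
cos θ = 0.983499, sin θ = 0.180915 (intermediates below are computed at full precision and shown rounded to 5 d.p.)
v1: (-4.5,3) → rotate → (-4.96849,2.13638) → ×s → (-4.94174,2.12487) → (-4.94,2.12)
v2: (-2.5,-1.5) → rotate → (-2.18737,-1.92754) → ×s → (-2.17560,-1.91716) → (-2.18,-1.92)
v3: (1,-5) → rotate → (1.88808,-4.73658) → ×s → (1.87791,-4.71107) → (1.88,-4.71)
v4: (5,1.5) → rotate → (4.64612,2.37982) → ×s → (4.62110,2.36701) → (4.62,2.37)
v5: (1,4.5) → rotate → (0.16938,4.60666) → ×s → (0.16847,4.58185) → (0.17,4.58)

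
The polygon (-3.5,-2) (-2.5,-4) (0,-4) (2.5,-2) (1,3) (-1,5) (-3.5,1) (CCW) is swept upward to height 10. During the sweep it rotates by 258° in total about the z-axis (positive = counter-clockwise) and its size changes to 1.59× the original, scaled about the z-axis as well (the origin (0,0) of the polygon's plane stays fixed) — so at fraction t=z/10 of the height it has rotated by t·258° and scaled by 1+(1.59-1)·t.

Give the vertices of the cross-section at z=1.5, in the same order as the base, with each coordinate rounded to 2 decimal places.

Cross-section at z=1.5: (-1.61,-4.08) (0.60,-5.10) (2.72,-3.40) (3.48,0.00) (-1.19,3.23) (-4.25,3.57) (-3.65,-1.53)

t = z/height = 1.5/10 = 0.15
s = 1 + (scale-1)·z/height = 1 + (1.59-1)·1.5/10 = 1.088500
θ = twist·z/height = 258°·1.5/10 = 38.7000° = 0.675442 rad
cos θ = 0.780430, sin θ = 0.625243 (intermediates below are computed at full precision and shown rounded to 5 d.p.)
v1: (-3.5,-2) → rotate → (-1.48102,-3.74921) → ×s → (-1.61209,-4.08102) → (-1.61,-4.08)
v2: (-2.5,-4) → rotate → (0.54989,-4.68483) → ×s → (0.59856,-5.09944) → (0.60,-5.10)
v3: (0,-4) → rotate → (2.50097,-3.12172) → ×s → (2.72231,-3.39799) → (2.72,-3.40)
v4: (2.5,-2) → rotate → (3.20156,0.00225) → ×s → (3.48490,0.00244) → (3.48,0.00)
v5: (1,3) → rotate → (-1.09530,2.96653) → ×s → (-1.19223,3.22907) → (-1.19,3.23)
v6: (-1,5) → rotate → (-3.90664,3.27691) → ×s → (-4.25238,3.56692) → (-4.25,3.57)
v7: (-3.5,1) → rotate → (-3.35675,-1.40792) → ×s → (-3.65382,-1.53252) → (-3.65,-1.53)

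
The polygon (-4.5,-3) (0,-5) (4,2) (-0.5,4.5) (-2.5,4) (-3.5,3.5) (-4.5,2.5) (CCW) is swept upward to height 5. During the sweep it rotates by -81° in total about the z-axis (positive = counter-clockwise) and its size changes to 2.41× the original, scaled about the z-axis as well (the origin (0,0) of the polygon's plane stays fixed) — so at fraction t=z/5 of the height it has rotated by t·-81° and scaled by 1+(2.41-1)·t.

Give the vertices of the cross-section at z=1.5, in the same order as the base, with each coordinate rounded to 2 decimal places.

t = z/height = 1.5/5 = 0.3
s = 1 + (scale-1)·z/height = 1 + (2.41-1)·1.5/5 = 1.423000
θ = twist·z/height = -81°·1.5/5 = -24.3000° = -0.424115 rad
cos θ = 0.911403, sin θ = -0.411514 (intermediates below are computed at full precision and shown rounded to 5 d.p.)
v1: (-4.5,-3) → rotate → (-5.33586,-0.88240) → ×s → (-7.59293,-1.25565) → (-7.59,-1.26)
v2: (0,-5) → rotate → (-2.05757,-4.55702) → ×s → (-2.92792,-6.48463) → (-2.93,-6.48)
v3: (4,2) → rotate → (4.46864,0.17675) → ×s → (6.35888,0.25151) → (6.36,0.25)
v4: (-0.5,4.5) → rotate → (1.39611,4.30707) → ×s → (1.98667,6.12896) → (1.99,6.13)
v5: (-2.5,4) → rotate → (-0.63245,4.67440) → ×s → (-0.89998,6.65167) → (-0.90,6.65)
v6: (-3.5,3.5) → rotate → (-1.74961,4.63021) → ×s → (-2.48970,6.58879) → (-2.49,6.59)
v7: (-4.5,2.5) → rotate → (-3.07253,4.13032) → ×s → (-4.37221,5.87745) → (-4.37,5.88)

Cross-section at z=1.5: (-7.59,-1.26) (-2.93,-6.48) (6.36,0.25) (1.99,6.13) (-0.90,6.65) (-2.49,6.59) (-4.37,5.88)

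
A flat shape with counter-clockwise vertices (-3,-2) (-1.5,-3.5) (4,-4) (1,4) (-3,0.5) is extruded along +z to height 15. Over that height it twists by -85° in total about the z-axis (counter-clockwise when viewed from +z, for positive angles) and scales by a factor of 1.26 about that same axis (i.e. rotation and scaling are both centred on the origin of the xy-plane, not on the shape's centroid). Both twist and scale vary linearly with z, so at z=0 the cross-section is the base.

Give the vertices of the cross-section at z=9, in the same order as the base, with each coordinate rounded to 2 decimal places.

t = z/height = 9/15 = 0.6
s = 1 + (scale-1)·z/height = 1 + (1.26-1)·9/15 = 1.156000
θ = twist·z/height = -85°·9/15 = -51.0000° = -0.890118 rad
cos θ = 0.629320, sin θ = -0.777146 (intermediates below are computed at full precision and shown rounded to 5 d.p.)
v1: (-3,-2) → rotate → (-3.44225,1.07280) → ×s → (-3.97924,1.24015) → (-3.98,1.24)
v2: (-1.5,-3.5) → rotate → (-3.66399,-1.03690) → ×s → (-4.23557,-1.19866) → (-4.24,-1.20)
v3: (4,-4) → rotate → (-0.59130,-5.62587) → ×s → (-0.68355,-6.50350) → (-0.68,-6.50)
v4: (1,4) → rotate → (3.73790,1.74014) → ×s → (4.32102,2.01160) → (4.32,2.01)
v5: (-3,0.5) → rotate → (-1.49939,2.64610) → ×s → (-1.73329,3.05889) → (-1.73,3.06)

Cross-section at z=9: (-3.98,1.24) (-4.24,-1.20) (-0.68,-6.50) (4.32,2.01) (-1.73,3.06)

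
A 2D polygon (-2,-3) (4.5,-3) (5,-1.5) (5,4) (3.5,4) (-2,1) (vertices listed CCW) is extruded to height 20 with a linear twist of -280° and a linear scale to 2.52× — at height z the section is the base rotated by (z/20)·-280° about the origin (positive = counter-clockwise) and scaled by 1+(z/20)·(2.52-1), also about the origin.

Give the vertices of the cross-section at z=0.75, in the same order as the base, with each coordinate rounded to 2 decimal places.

Cross-section at z=0.75: (-2.66,-2.73) (4.10,-3.98) (4.91,-2.52) (5.97,3.19) (4.41,3.48) (-1.89,1.42)

t = z/height = 0.75/20 = 0.0375
s = 1 + (scale-1)·z/height = 1 + (2.52-1)·0.75/20 = 1.057000
θ = twist·z/height = -280°·0.75/20 = -10.5000° = -0.183260 rad
cos θ = 0.983255, sin θ = -0.182236 (intermediates below are computed at full precision and shown rounded to 5 d.p.)
v1: (-2,-3) → rotate → (-2.51322,-2.58529) → ×s → (-2.65647,-2.73266) → (-2.66,-2.73)
v2: (4.5,-3) → rotate → (3.87794,-3.76982) → ×s → (4.09898,-3.98470) → (4.10,-3.98)
v3: (5,-1.5) → rotate → (4.64292,-2.38606) → ×s → (4.90757,-2.52207) → (4.91,-2.52)
v4: (5,4) → rotate → (5.64522,3.02184) → ×s → (5.96699,3.19409) → (5.97,3.19)
v5: (3.5,4) → rotate → (4.17033,3.29520) → ×s → (4.40804,3.48302) → (4.41,3.48)
v6: (-2,1) → rotate → (-1.78427,1.34773) → ×s → (-1.88598,1.42455) → (-1.89,1.42)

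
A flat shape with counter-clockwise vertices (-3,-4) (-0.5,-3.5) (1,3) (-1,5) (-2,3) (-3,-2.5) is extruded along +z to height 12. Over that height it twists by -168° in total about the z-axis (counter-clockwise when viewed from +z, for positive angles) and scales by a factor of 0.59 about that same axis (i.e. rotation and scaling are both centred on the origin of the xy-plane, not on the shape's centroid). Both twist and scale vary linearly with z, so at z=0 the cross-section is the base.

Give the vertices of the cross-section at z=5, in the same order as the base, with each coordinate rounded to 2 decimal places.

Cross-section at z=5: (-3.97,1.20) (-2.87,-0.60) (2.62,0.07) (3.61,2.20) (1.77,2.41) (-2.80,1.63)

t = z/height = 5/12 = 0.416667
s = 1 + (scale-1)·z/height = 1 + (0.59-1)·5/12 = 0.829167
θ = twist·z/height = -168°·5/12 = -70.0000° = -1.221730 rad
cos θ = 0.342020, sin θ = -0.939693 (intermediates below are computed at full precision and shown rounded to 5 d.p.)
v1: (-3,-4) → rotate → (-4.78483,1.45100) → ×s → (-3.96742,1.20312) → (-3.97,1.20)
v2: (-0.5,-3.5) → rotate → (-3.45993,-0.72722) → ×s → (-2.86886,-0.60299) → (-2.87,-0.60)
v3: (1,3) → rotate → (3.16110,0.08637) → ×s → (2.62108,0.07161) → (2.62,0.07)
v4: (-1,5) → rotate → (4.35644,2.64979) → ×s → (3.61222,2.19712) → (3.61,2.20)
v5: (-2,3) → rotate → (2.13504,2.90545) → ×s → (1.77030,2.40910) → (1.77,2.41)
v6: (-3,-2.5) → rotate → (-3.37529,1.96403) → ×s → (-2.79868,1.62851) → (-2.80,1.63)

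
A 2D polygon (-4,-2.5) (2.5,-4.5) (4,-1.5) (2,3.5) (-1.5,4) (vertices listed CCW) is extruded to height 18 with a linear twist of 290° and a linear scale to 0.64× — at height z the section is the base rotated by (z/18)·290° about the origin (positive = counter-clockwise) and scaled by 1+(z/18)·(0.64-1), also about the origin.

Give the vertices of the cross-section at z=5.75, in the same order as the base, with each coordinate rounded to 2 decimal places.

t = z/height = 5.75/18 = 0.319444
s = 1 + (scale-1)·z/height = 1 + (0.64-1)·5.75/18 = 0.885000
θ = twist·z/height = 290°·5.75/18 = 92.6389° = 1.616854 rad
cos θ = -0.046041, sin θ = 0.998940 (intermediates below are computed at full precision and shown rounded to 5 d.p.)
v1: (-4,-2.5) → rotate → (2.68151,-3.88066) → ×s → (2.37314,-3.43438) → (2.37,-3.43)
v2: (2.5,-4.5) → rotate → (4.38013,2.70453) → ×s → (3.87641,2.39351) → (3.88,2.39)
v3: (4,-1.5) → rotate → (1.31425,4.06482) → ×s → (1.16311,3.59737) → (1.16,3.60)
v4: (2,3.5) → rotate → (-3.58837,1.83674) → ×s → (-3.17571,1.62551) → (-3.18,1.63)
v5: (-1.5,4) → rotate → (-3.92670,-1.68257) → ×s → (-3.47513,-1.48908) → (-3.48,-1.49)

Cross-section at z=5.75: (2.37,-3.43) (3.88,2.39) (1.16,3.60) (-3.18,1.63) (-3.48,-1.49)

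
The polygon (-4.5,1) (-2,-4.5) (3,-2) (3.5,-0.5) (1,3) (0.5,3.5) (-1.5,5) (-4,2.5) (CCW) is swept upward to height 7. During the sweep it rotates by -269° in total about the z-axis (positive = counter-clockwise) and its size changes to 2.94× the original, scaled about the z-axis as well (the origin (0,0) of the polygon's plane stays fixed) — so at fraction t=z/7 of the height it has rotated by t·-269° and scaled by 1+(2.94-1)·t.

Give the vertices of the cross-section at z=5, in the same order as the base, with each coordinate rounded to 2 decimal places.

Cross-section at z=5: (9.99,-4.59) (6.92,9.49) (-5.99,6.17) (-7.91,2.92) (-3.84,-6.50) (-2.92,-7.91) (0.99,-12.41) (8.07,-7.84)

t = z/height = 5/7 = 0.714286
s = 1 + (scale-1)·z/height = 1 + (2.94-1)·5/7 = 2.385714
θ = twist·z/height = -269°·5/7 = -192.1429° = -3.353525 rad
cos θ = -0.977626, sin θ = 0.210350 (intermediates below are computed at full precision and shown rounded to 5 d.p.)
v1: (-4.5,1) → rotate → (4.18897,-1.92420) → ×s → (9.99368,-4.59059) → (9.99,-4.59)
v2: (-2,-4.5) → rotate → (2.90183,3.97862) → ×s → (6.92293,9.49185) → (6.92,9.49)
v3: (3,-2) → rotate → (-2.51218,2.58630) → ×s → (-5.99334,6.17018) → (-5.99,6.17)
v4: (3.5,-0.5) → rotate → (-3.31652,1.22504) → ×s → (-7.91226,2.92259) → (-7.91,2.92)
v5: (1,3) → rotate → (-1.60868,-2.72253) → ×s → (-3.83784,-6.49518) → (-3.84,-6.50)
v6: (0.5,3.5) → rotate → (-1.22504,-3.31652) → ×s → (-2.92259,-7.91226) → (-2.92,-7.91)
v7: (-1.5,5) → rotate → (0.41469,-5.20366) → ×s → (0.98933,-12.41444) → (0.99,-12.41)
v8: (-4,2.5) → rotate → (3.38463,-3.28546) → ×s → (8.07476,-7.83818) → (8.07,-7.84)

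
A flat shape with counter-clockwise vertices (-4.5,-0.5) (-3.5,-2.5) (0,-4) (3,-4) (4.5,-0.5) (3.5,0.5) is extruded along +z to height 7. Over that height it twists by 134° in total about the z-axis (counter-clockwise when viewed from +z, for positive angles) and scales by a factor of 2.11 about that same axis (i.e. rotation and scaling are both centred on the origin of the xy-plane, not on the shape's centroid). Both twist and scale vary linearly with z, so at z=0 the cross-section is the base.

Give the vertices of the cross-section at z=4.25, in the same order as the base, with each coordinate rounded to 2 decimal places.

Cross-section at z=4.25: (-0.30,-7.57) (3.26,-6.42) (6.62,-1.01) (7.37,3.96) (1.96,7.32) (0.05,5.92)

t = z/height = 4.25/7 = 0.607143
s = 1 + (scale-1)·z/height = 1 + (2.11-1)·4.25/7 = 1.673929
θ = twist·z/height = 134°·4.25/7 = 81.3571° = 1.419950 rad
cos θ = 0.150275, sin θ = 0.988644 (intermediates below are computed at full precision and shown rounded to 5 d.p.)
v1: (-4.5,-0.5) → rotate → (-0.18191,-4.52404) → ×s → (-0.30451,-7.57291) → (-0.30,-7.57)
v2: (-3.5,-2.5) → rotate → (1.94565,-3.83594) → ×s → (3.25688,-6.42109) → (3.26,-6.42)
v3: (0,-4) → rotate → (3.95458,-0.60110) → ×s → (6.61968,-1.00620) → (6.62,-1.01)
v4: (3,-4) → rotate → (4.40540,2.36483) → ×s → (7.37433,3.95856) → (7.37,3.96)
v5: (4.5,-0.5) → rotate → (1.17056,4.37376) → ×s → (1.95943,7.32136) → (1.96,7.32)
v6: (3.5,0.5) → rotate → (0.03164,3.53539) → ×s → (0.05296,5.91799) → (0.05,5.92)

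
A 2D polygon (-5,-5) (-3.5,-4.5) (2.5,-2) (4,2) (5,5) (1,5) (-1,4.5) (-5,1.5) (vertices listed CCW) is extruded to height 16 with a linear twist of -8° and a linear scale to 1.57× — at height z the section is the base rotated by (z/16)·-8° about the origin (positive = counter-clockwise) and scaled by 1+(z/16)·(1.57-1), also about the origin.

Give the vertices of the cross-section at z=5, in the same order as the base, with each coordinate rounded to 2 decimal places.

t = z/height = 5/16 = 0.3125
s = 1 + (scale-1)·z/height = 1 + (1.57-1)·5/16 = 1.178125
θ = twist·z/height = -8°·5/16 = -2.5000° = -0.043633 rad
cos θ = 0.999048, sin θ = -0.043619 (intermediates below are computed at full precision and shown rounded to 5 d.p.)
v1: (-5,-5) → rotate → (-5.21334,-4.77714) → ×s → (-6.14196,-5.62807) → (-6.14,-5.63)
v2: (-3.5,-4.5) → rotate → (-3.69296,-4.34305) → ×s → (-4.35076,-5.11665) → (-4.35,-5.12)
v3: (2.5,-2) → rotate → (2.41038,-2.10714) → ×s → (2.83973,-2.48248) → (2.84,-2.48)
v4: (4,2) → rotate → (4.08343,1.82362) → ×s → (4.81079,2.14845) → (4.81,2.15)
v5: (5,5) → rotate → (5.21334,4.77714) → ×s → (6.14196,5.62807) → (6.14,5.63)
v6: (1,5) → rotate → (1.21715,4.95162) → ×s → (1.43395,5.83363) → (1.43,5.83)
v7: (-1,4.5) → rotate → (-0.80276,4.53934) → ×s → (-0.94575,5.34791) → (-0.95,5.35)
v8: (-5,1.5) → rotate → (-4.92981,1.71667) → ×s → (-5.80793,2.02245) → (-5.81,2.02)

Cross-section at z=5: (-6.14,-5.63) (-4.35,-5.12) (2.84,-2.48) (4.81,2.15) (6.14,5.63) (1.43,5.83) (-0.95,5.35) (-5.81,2.02)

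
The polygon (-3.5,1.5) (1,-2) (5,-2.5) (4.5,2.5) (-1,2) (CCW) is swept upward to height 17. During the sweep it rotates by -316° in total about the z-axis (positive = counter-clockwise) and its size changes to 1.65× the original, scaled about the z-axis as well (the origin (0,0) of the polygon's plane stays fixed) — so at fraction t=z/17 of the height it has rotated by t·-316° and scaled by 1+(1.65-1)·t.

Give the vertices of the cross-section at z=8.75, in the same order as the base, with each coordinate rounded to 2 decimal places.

Cross-section at z=8.75: (5.06,-0.52) (-2.07,2.15) (-7.36,1.19) (-4.74,-4.98) (2.07,-2.15)

t = z/height = 8.75/17 = 0.514706
s = 1 + (scale-1)·z/height = 1 + (1.65-1)·8.75/17 = 1.334559
θ = twist·z/height = -316°·8.75/17 = -162.6471° = -2.838727 rad
cos θ = -0.954486, sin θ = -0.298257 (intermediates below are computed at full precision and shown rounded to 5 d.p.)
v1: (-3.5,1.5) → rotate → (3.78809,-0.38783) → ×s → (5.05542,-0.51758) → (5.06,-0.52)
v2: (1,-2) → rotate → (-1.55100,1.61071) → ×s → (-2.06990,2.14959) → (-2.07,2.15)
v3: (5,-2.5) → rotate → (-5.51807,0.89493) → ×s → (-7.36419,1.19434) → (-7.36,1.19)
v4: (4.5,2.5) → rotate → (-3.54954,-3.72837) → ×s → (-4.73707,-4.97573) → (-4.74,-4.98)
v5: (-1,2) → rotate → (1.55100,-1.61071) → ×s → (2.06990,-2.14959) → (2.07,-2.15)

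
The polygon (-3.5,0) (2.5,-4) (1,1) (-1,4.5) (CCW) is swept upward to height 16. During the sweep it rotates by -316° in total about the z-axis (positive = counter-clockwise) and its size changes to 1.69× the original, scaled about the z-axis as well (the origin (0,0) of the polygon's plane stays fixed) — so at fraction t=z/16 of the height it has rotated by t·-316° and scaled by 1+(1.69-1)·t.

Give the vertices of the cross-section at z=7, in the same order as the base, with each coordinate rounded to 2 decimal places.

Cross-section at z=7: (3.40,3.03) (-5.90,1.72) (-0.10,-1.84) (4.87,-3.50)

t = z/height = 7/16 = 0.4375
s = 1 + (scale-1)·z/height = 1 + (1.69-1)·7/16 = 1.301875
θ = twist·z/height = -316°·7/16 = -138.2500° = -2.412918 rad
cos θ = -0.746057, sin θ = -0.665882 (intermediates below are computed at full precision and shown rounded to 5 d.p.)
v1: (-3.5,0) → rotate → (2.61120,2.33059) → ×s → (3.39946,3.03413) → (3.40,3.03)
v2: (2.5,-4) → rotate → (-4.52867,1.31953) → ×s → (-5.89576,1.71786) → (-5.90,1.72)
v3: (1,1) → rotate → (-0.08018,-1.41194) → ×s → (-0.10438,-1.83817) → (-0.10,-1.84)
v4: (-1,4.5) → rotate → (3.74252,-2.69138) → ×s → (4.87230,-3.50384) → (4.87,-3.50)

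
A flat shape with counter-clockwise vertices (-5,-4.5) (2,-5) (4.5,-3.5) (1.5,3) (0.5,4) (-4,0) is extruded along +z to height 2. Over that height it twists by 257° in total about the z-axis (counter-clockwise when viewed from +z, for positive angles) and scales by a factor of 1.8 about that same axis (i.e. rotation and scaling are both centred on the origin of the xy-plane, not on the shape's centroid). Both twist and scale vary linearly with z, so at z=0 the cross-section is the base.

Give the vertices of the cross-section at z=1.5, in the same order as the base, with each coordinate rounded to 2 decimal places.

t = z/height = 1.5/2 = 0.75
s = 1 + (scale-1)·z/height = 1 + (1.8-1)·1.5/2 = 1.600000
θ = twist·z/height = 257°·1.5/2 = 192.7500° = 3.364122 rad
cos θ = -0.975342, sin θ = -0.220697 (intermediates below are computed at full precision and shown rounded to 5 d.p.)
v1: (-5,-4.5) → rotate → (3.88357,5.49253) → ×s → (6.21372,8.78804) → (6.21,8.79)
v2: (2,-5) → rotate → (-3.05417,4.43532) → ×s → (-4.88667,7.09651) → (-4.89,7.10)
v3: (4.5,-3.5) → rotate → (-5.16148,2.42056) → ×s → (-8.25837,3.87290) → (-8.26,3.87)
v4: (1.5,3) → rotate → (-0.80092,-3.25707) → ×s → (-1.28147,-5.21132) → (-1.28,-5.21)
v5: (0.5,4) → rotate → (0.39512,-4.01172) → ×s → (0.63219,-6.41875) → (0.63,-6.42)
v6: (-4,0) → rotate → (3.90137,0.88279) → ×s → (6.24219,1.41246) → (6.24,1.41)

Cross-section at z=1.5: (6.21,8.79) (-4.89,7.10) (-8.26,3.87) (-1.28,-5.21) (0.63,-6.42) (6.24,1.41)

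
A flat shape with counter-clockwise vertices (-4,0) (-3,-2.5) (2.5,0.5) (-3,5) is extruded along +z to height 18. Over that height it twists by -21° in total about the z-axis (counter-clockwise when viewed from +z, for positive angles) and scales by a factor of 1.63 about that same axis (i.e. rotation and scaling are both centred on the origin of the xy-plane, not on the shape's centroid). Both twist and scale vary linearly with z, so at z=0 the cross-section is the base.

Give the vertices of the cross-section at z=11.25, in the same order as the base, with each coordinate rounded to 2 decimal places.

Cross-section at z=11.25: (-5.43,1.27) (-4.86,-2.44) (3.55,-0.11) (-2.49,7.74)

t = z/height = 11.25/18 = 0.625
s = 1 + (scale-1)·z/height = 1 + (1.63-1)·11.25/18 = 1.393750
θ = twist·z/height = -21°·11.25/18 = -13.1250° = -0.229074 rad
cos θ = 0.973877, sin θ = -0.227076 (intermediates below are computed at full precision and shown rounded to 5 d.p.)
v1: (-4,0) → rotate → (-3.89551,0.90831) → ×s → (-5.42936,1.26595) → (-5.43,1.27)
v2: (-3,-2.5) → rotate → (-3.48932,-1.75346) → ×s → (-4.86324,-2.44389) → (-4.86,-2.44)
v3: (2.5,0.5) → rotate → (2.54823,-0.08075) → ×s → (3.55160,-0.11255) → (3.55,-0.11)
v4: (-3,5) → rotate → (-1.78625,5.55061) → ×s → (-2.48959,7.73617) → (-2.49,7.74)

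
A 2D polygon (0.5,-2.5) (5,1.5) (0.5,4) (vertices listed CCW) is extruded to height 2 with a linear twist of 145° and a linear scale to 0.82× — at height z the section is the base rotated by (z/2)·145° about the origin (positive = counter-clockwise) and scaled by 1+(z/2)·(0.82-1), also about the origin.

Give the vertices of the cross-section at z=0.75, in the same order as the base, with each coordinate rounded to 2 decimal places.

t = z/height = 0.75/2 = 0.375
s = 1 + (scale-1)·z/height = 1 + (0.82-1)·0.75/2 = 0.932500
θ = twist·z/height = 145°·0.75/2 = 54.3750° = 0.949023 rad
cos θ = 0.582478, sin θ = 0.812847 (intermediates below are computed at full precision and shown rounded to 5 d.p.)
v1: (0.5,-2.5) → rotate → (2.32336,-1.04977) → ×s → (2.16653,-0.97891) → (2.17,-0.98)
v2: (5,1.5) → rotate → (1.69312,4.93795) → ×s → (1.57883,4.60464) → (1.58,4.60)
v3: (0.5,4) → rotate → (-2.96015,2.73633) → ×s → (-2.76034,2.55163) → (-2.76,2.55)

Cross-section at z=0.75: (2.17,-0.98) (1.58,4.60) (-2.76,2.55)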